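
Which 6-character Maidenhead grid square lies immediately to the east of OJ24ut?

Longitude subsquare u = 20; +1 → 21 = v.
The latitude characters are unchanged.

OJ24vt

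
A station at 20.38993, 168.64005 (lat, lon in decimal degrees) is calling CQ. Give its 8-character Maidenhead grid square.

RL40hj63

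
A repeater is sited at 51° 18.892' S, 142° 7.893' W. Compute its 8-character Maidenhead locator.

Add 180° to longitude and 90° to latitude: 37.86845, 38.68513.
Field: lon ⌊37.86845/20⌋ = 1 → B; lat ⌊38.68513/10⌋ = 3 → D.
Square: lon ⌊17.86845/2⌋ = 8; lat ⌊8.68513/1⌋ = 8.
Subsquare: lon ⌊1.86845/0.0833333⌋ = 22 → w; lat ⌊0.68513/0.0416667⌋ = 16 → q.
Extended square: lon ⌊0.03512/0.00833333⌋ = 4; lat ⌊0.01847/0.00416667⌋ = 4.

BD88wq44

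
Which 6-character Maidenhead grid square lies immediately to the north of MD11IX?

MD12ia

Latitude subsquare x = 23; +1 → 24, wraps to 0 = a, carry into square.
Latitude square 1; +1 → 2.
The longitude characters are unchanged.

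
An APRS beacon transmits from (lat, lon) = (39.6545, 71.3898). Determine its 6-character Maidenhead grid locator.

MM59qp

Offset from 180°W / 90°S: lon 251.3898°, lat 129.6545°.
Field (20°×10°, letters A–R): lon ⌊251.3898/20⌋ = 12 → M; lat ⌊129.6545/10⌋ = 12 → M.
Square (2°×1°, digits 0–9): lon ⌊11.3898/2⌋ = 5; lat ⌊9.6545/1⌋ = 9.
Subsquare (5′×2.5′, letters a–x): lon ⌊1.3898/0.0833333⌋ = 16 → q; lat ⌊0.6545/0.0416667⌋ = 15 → p.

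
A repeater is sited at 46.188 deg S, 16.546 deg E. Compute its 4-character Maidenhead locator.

Shift to the Maidenhead origin (180°W, 90°S): lon 196.55, lat 43.81.
Field: lon ⌊196.55/20⌋ = 9 → J; lat ⌊43.81/10⌋ = 4 → E.
Square: lon ⌊16.55/2⌋ = 8; lat ⌊3.81/1⌋ = 3.

JE83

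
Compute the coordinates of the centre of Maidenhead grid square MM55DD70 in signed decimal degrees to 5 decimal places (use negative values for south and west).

Field M=12, M=12: +12·20° lon, +12·10° lat → SW at lon 60°, lat 30°.
Square 5, 5: +5·2° lon, +5·1° lat → SW at lon 70°, lat 35°.
Subsquare d=3, d=3: +3·0.0833333° lon, +3·0.0416667° lat → SW at lon 70.25°, lat 35.125°.
Extended square 7, 0: +7·0.00833333° lon, +0·0.00416667° lat → SW at lon 70.3083°, lat 35.125°.
Cell spans 0.00833333° lon × 0.00416667° lat. Centre is SW corner plus half of each.
latitude 35.12708, longitude 70.31250.

35.12708, 70.31250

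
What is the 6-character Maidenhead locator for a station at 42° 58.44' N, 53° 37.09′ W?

GN32ex

Offset from 180°W / 90°S: lon 126.3818°, lat 132.9740°.
Field: 126.3818/20 → 6 → G, 132.9740/10 → 13 → N; chars GN.
Square: 6.3818/2 → 3, 2.9740/1 → 2; chars 32.
Subsquare: 0.3818/0.0833333 → 4 → e, 0.9740/0.0416667 → 23 → x; chars ex.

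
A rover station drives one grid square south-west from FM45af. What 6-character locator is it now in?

Longitude subsquare a = 0; −1 → -1, wraps to 23 = x, carry into square.
Longitude square 4; −1 → 3.
Latitude subsquare f = 5; −1 → 4 = e.

FM35xe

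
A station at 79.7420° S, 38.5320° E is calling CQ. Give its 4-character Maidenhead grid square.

Add 180° to longitude and 90° to latitude: 218.53, 10.26.
Field: 218.53/20 → 10 → K, 10.26/10 → 1 → B; chars KB.
Square: 18.53/2 → 9, 0.26/1 → 0; chars 90.

KB90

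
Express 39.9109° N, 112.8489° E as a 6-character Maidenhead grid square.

Add 180° to longitude and 90° to latitude: 292.8489, 129.9109.
Field (20°×10°, letters A–R): 292.8489/20 → 14 → O, 129.9109/10 → 12 → M; chars OM.
Square (2°×1°, digits 0–9): 12.8489/2 → 6, 9.9109/1 → 9; chars 69.
Subsquare (5′×2.5′, letters a–x): 0.8489/0.0833333 → 10 → k, 0.9109/0.0416667 → 21 → v; chars kv.

OM69kv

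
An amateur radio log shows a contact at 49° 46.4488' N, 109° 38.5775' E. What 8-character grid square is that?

Offset from 180°W / 90°S: lon 289.64296°, lat 139.77415°.
Field: 289.64296/20 → 14 → O, 139.77415/10 → 13 → N; chars ON.
Square: 9.64296/2 → 4, 9.77415/1 → 9; chars 49.
Subsquare: 1.64296/0.0833333 → 19 → t, 0.77415/0.0416667 → 18 → s; chars ts.
Extended square: 0.05963/0.00833333 → 7, 0.02415/0.00416667 → 5; chars 75.

ON49ts75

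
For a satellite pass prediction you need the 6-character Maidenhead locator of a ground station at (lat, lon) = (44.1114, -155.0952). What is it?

BN24kc

Shift to the Maidenhead origin (180°W, 90°S): lon 24.9048, lat 134.1114.
Field: lon ⌊24.9048/20⌋ = 1 → B; lat ⌊134.1114/10⌋ = 13 → N.
Square: lon ⌊4.9048/2⌋ = 2; lat ⌊4.1114/1⌋ = 4.
Subsquare: lon ⌊0.9048/0.0833333⌋ = 10 → k; lat ⌊0.1114/0.0416667⌋ = 2 → c.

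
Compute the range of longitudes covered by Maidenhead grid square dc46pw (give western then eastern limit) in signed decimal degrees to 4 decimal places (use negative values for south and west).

-110.7500, -110.6667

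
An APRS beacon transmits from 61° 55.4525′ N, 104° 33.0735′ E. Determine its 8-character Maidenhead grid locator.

Shift to the Maidenhead origin (180°W, 90°S): lon 284.55122, lat 151.92421.
Field: 284.55122/20 → 14 → O, 151.92421/10 → 15 → P; chars OP.
Square: 4.55122/2 → 2, 1.92421/1 → 1; chars 21.
Subsquare: 0.55122/0.0833333 → 6 → g, 0.92421/0.0416667 → 22 → w; chars gw.
Extended square: 0.05122/0.00833333 → 6, 0.00754/0.00416667 → 1; chars 61.

OP21gw61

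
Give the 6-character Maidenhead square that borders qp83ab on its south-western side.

QP73xa

Longitude subsquare a = 0; −1 → -1, wraps to 23 = x, carry into square.
Longitude square 8; −1 → 7.
Latitude subsquare b = 1; −1 → 0 = a.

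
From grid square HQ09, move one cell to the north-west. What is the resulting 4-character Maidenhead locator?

GR90

Longitude square 0; −1 → -1, wraps to 9, carry into field.
Longitude field H = 7; −1 → 6 = G.
Latitude square 9; +1 → 10, wraps to 0, carry into field.
Latitude field Q = 16; +1 → 17 = R.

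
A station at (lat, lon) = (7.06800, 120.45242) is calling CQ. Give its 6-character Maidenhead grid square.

Offset from 180°W / 90°S: lon 300.4524°, lat 97.0680°.
Field: lon ⌊300.4524/20⌋ = 15 → P; lat ⌊97.0680/10⌋ = 9 → J.
Square: lon ⌊0.4524/2⌋ = 0; lat ⌊7.0680/1⌋ = 7.
Subsquare: lon ⌊0.4524/0.0833333⌋ = 5 → f; lat ⌊0.0680/0.0416667⌋ = 1 → b.

PJ07fb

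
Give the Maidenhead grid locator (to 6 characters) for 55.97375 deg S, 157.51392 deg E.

QD84sa

Shift to the Maidenhead origin (180°W, 90°S): lon 337.5139, lat 34.0262.
Field: lon ⌊337.5139/20⌋ = 16 → Q; lat ⌊34.0262/10⌋ = 3 → D.
Square: lon ⌊17.5139/2⌋ = 8; lat ⌊4.0262/1⌋ = 4.
Subsquare: lon ⌊1.5139/0.0833333⌋ = 18 → s; lat ⌊0.0262/0.0416667⌋ = 0 → a.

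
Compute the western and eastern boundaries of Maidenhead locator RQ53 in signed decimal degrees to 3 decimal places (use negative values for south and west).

170.000, 172.000

Field R=17, Q=16: +17·20° lon, +16·10° lat → SW at lon 160°, lat 70°.
Square 5, 3: +5·2° lon, +3·1° lat → SW at lon 170°, lat 73°.
Cell spans 2° lon × 1° lat.
west 170.000, east 172.000.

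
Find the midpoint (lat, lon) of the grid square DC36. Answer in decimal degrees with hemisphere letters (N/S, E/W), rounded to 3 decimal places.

Field D=3, C=2: +3·20° lon, +2·10° lat → SW at lon -120°, lat -70°.
Square 3, 6: +3·2° lon, +6·1° lat → SW at lon -114°, lat -64°.
Cell spans 2° lon × 1° lat. Centre is SW corner plus half of each.
latitude 63.500° S, longitude 113.000° W.

63.500° S, 113.000° W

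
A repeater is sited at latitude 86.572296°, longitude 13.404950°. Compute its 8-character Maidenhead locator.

Offset from 180°W / 90°S: lon 193.40495°, lat 176.57230°.
Field (20°×10°, letters A–R): 193.40495/20 → 9 → J, 176.57230/10 → 17 → R; chars JR.
Square (2°×1°, digits 0–9): 13.40495/2 → 6, 6.57230/1 → 6; chars 66.
Subsquare (5′×2.5′, letters a–x): 1.40495/0.0833333 → 16 → q, 0.57230/0.0416667 → 13 → n; chars qn.
Extended square (30″×15″, digits 0–9): 0.07162/0.00833333 → 8, 0.03063/0.00416667 → 7; chars 87.

JR66qn87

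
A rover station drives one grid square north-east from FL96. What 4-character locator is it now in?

GL07

Longitude square 9; +1 → 10, wraps to 0, carry into field.
Longitude field F = 5; +1 → 6 = G.
Latitude square 6; +1 → 7.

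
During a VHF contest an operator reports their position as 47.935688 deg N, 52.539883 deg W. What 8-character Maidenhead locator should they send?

GN37rw54

Offset from 180°W / 90°S: lon 127.46012°, lat 137.93569°.
Field: 127.46012/20 → 6 → G, 137.93569/10 → 13 → N; chars GN.
Square: 7.46012/2 → 3, 7.93569/1 → 7; chars 37.
Subsquare: 1.46012/0.0833333 → 17 → r, 0.93569/0.0416667 → 22 → w; chars rw.
Extended square: 0.04345/0.00833333 → 5, 0.01902/0.00416667 → 4; chars 54.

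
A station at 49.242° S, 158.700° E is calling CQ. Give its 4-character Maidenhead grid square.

QE90

Shift to the Maidenhead origin (180°W, 90°S): lon 338.70, lat 40.76.
Field (20°×10°, letters A–R): 338.70/20 → 16 → Q, 40.76/10 → 4 → E; chars QE.
Square (2°×1°, digits 0–9): 18.70/2 → 9, 0.76/1 → 0; chars 90.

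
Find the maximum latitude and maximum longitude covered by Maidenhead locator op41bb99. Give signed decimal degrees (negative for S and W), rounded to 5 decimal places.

Field O=14, P=15: +14·20° lon, +15·10° lat → SW at lon 100°, lat 60°.
Square 4, 1: +4·2° lon, +1·1° lat → SW at lon 108°, lat 61°.
Subsquare b=1, b=1: +1·0.0833333° lon, +1·0.0416667° lat → SW at lon 108.083°, lat 61.0417°.
Extended square 9, 9: +9·0.00833333° lon, +9·0.00416667° lat → SW at lon 108.158°, lat 61.0792°.
Cell spans 0.00833333° lon × 0.00416667° lat. NE corner is SW corner plus one full cell.
latitude 61.08333, longitude 108.16667.

61.08333, 108.16667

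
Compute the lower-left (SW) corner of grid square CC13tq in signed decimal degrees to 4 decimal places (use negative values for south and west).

-66.3333, -136.4167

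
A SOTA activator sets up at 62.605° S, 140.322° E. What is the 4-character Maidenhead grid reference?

QC07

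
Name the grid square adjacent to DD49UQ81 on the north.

DD49uq82

Latitude extended square 1; +1 → 2.
The longitude characters are unchanged.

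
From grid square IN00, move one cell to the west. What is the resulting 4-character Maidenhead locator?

Longitude square 0; −1 → -1, wraps to 9, carry into field.
Longitude field I = 8; −1 → 7 = H.
The latitude characters are unchanged.

HN90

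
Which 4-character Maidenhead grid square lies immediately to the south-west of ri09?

QI98

Longitude square 0; −1 → -1, wraps to 9, carry into field.
Longitude field R = 17; −1 → 16 = Q.
Latitude square 9; −1 → 8.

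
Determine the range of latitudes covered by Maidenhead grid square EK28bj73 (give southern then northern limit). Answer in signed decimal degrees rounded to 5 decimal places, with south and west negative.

18.38750, 18.39167

Field E=4, K=10: +4·20° lon, +10·10° lat → SW at lon -100°, lat 10°.
Square 2, 8: +2·2° lon, +8·1° lat → SW at lon -96°, lat 18°.
Subsquare b=1, j=9: +1·0.0833333° lon, +9·0.0416667° lat → SW at lon -95.9167°, lat 18.375°.
Extended square 7, 3: +7·0.00833333° lon, +3·0.00416667° lat → SW at lon -95.8583°, lat 18.3875°.
Cell spans 0.00833333° lon × 0.00416667° lat.
south 18.38750, north 18.39167.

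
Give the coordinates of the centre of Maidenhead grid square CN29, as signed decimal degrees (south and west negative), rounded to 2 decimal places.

49.50, -135.00

Field C=2, N=13: +2·20° lon, +13·10° lat → SW at lon -140°, lat 40°.
Square 2, 9: +2·2° lon, +9·1° lat → SW at lon -136°, lat 49°.
Cell spans 2° lon × 1° lat. Centre is SW corner plus half of each.
latitude 49.50, longitude -135.00.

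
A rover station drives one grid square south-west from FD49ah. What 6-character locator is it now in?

FD39xg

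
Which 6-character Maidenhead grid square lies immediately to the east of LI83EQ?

LI83fq

Longitude subsquare e = 4; +1 → 5 = f.
The latitude characters are unchanged.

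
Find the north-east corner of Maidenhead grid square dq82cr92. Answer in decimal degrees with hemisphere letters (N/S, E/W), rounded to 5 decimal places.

72.72083° N, 103.75000° W

Field D=3, Q=16: +3·20° lon, +16·10° lat → SW at lon -120°, lat 70°.
Square 8, 2: +8·2° lon, +2·1° lat → SW at lon -104°, lat 72°.
Subsquare c=2, r=17: +2·0.0833333° lon, +17·0.0416667° lat → SW at lon -103.833°, lat 72.7083°.
Extended square 9, 2: +9·0.00833333° lon, +2·0.00416667° lat → SW at lon -103.758°, lat 72.7167°.
Cell spans 0.00833333° lon × 0.00416667° lat. NE corner is SW corner plus one full cell.
latitude 72.72083° N, longitude 103.75000° W.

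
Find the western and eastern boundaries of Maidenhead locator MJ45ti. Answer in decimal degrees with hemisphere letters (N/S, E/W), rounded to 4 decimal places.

Field M=12, J=9: +12·20° lon, +9·10° lat → SW at lon 60°, lat 0°.
Square 4, 5: +4·2° lon, +5·1° lat → SW at lon 68°, lat 5°.
Subsquare t=19, i=8: +19·0.0833333° lon, +8·0.0416667° lat → SW at lon 69.5833°, lat 5.33333°.
Cell spans 0.0833333° lon × 0.0416667° lat.
west 69.5833° E, east 69.6667° E.

69.5833° E, 69.6667° E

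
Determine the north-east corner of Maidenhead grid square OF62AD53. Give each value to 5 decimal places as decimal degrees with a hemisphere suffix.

37.85833° S, 112.05000° E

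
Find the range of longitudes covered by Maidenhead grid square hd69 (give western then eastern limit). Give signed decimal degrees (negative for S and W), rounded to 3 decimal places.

-28.000, -26.000

Field H=7, D=3: +7·20° lon, +3·10° lat → SW at lon -40°, lat -60°.
Square 6, 9: +6·2° lon, +9·1° lat → SW at lon -28°, lat -51°.
Cell spans 2° lon × 1° lat.
west -28.000, east -26.000.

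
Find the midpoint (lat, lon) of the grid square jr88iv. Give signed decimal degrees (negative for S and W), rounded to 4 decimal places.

88.8958, 16.7083

Field J=9, R=17: +9·20° lon, +17·10° lat → SW at lon 0°, lat 80°.
Square 8, 8: +8·2° lon, +8·1° lat → SW at lon 16°, lat 88°.
Subsquare i=8, v=21: +8·0.0833333° lon, +21·0.0416667° lat → SW at lon 16.6667°, lat 88.875°.
Cell spans 0.0833333° lon × 0.0416667° lat. Centre is SW corner plus half of each.
latitude 88.8958, longitude 16.7083.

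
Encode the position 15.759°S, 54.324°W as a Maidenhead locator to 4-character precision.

Offset from 180°W / 90°S: lon 125.68°, lat 74.24°.
Field: lon ⌊125.68/20⌋ = 6 → G; lat ⌊74.24/10⌋ = 7 → H.
Square: lon ⌊5.68/2⌋ = 2; lat ⌊4.24/1⌋ = 4.

GH24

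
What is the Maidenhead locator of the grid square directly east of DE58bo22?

DE58bo32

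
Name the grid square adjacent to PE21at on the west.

Longitude subsquare a = 0; −1 → -1, wraps to 23 = x, carry into square.
Longitude square 2; −1 → 1.
The latitude characters are unchanged.

PE11xt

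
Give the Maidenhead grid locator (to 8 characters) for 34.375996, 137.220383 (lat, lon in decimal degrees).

Add 180° to longitude and 90° to latitude: 317.22038, 124.37600.
Field: 317.22038/20 → 15 → P, 124.37600/10 → 12 → M; chars PM.
Square: 17.22038/2 → 8, 4.37600/1 → 4; chars 84.
Subsquare: 1.22038/0.0833333 → 14 → o, 0.37600/0.0416667 → 9 → j; chars oj.
Extended square: 0.05372/0.00833333 → 6, 0.00100/0.00416667 → 0; chars 60.

PM84oj60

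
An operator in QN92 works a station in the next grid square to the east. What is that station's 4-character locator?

Longitude square 9; +1 → 10, wraps to 0, carry into field.
Longitude field Q = 16; +1 → 17 = R.
The latitude characters are unchanged.

RN02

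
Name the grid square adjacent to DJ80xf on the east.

DJ90af

Longitude subsquare x = 23; +1 → 24, wraps to 0 = a, carry into square.
Longitude square 8; +1 → 9.
The latitude characters are unchanged.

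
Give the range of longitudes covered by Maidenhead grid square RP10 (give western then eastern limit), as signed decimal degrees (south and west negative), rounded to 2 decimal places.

162.00, 164.00

Field R=17, P=15: +17·20° lon, +15·10° lat → SW at lon 160°, lat 60°.
Square 1, 0: +1·2° lon, +0·1° lat → SW at lon 162°, lat 60°.
Cell spans 2° lon × 1° lat.
west 162.00, east 164.00.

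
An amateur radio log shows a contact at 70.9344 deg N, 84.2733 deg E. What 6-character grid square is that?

NQ20dw

Shift to the Maidenhead origin (180°W, 90°S): lon 264.2733, lat 160.9344.
Field: 264.2733/20 → 13 → N, 160.9344/10 → 16 → Q; chars NQ.
Square: 4.2733/2 → 2, 0.9344/1 → 0; chars 20.
Subsquare: 0.2733/0.0833333 → 3 → d, 0.9344/0.0416667 → 22 → w; chars dw.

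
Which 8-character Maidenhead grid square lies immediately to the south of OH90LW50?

OH90lv59

Latitude extended square 0; −1 → -1, wraps to 9, carry into subsquare.
Latitude subsquare w = 22; −1 → 21 = v.
The longitude characters are unchanged.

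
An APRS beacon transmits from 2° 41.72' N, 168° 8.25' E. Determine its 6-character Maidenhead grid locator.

RJ42bq

Shift to the Maidenhead origin (180°W, 90°S): lon 348.1375, lat 92.6953.
Field: 348.1375/20 → 17 → R, 92.6953/10 → 9 → J; chars RJ.
Square: 8.1375/2 → 4, 2.6953/1 → 2; chars 42.
Subsquare: 0.1375/0.0833333 → 1 → b, 0.6953/0.0416667 → 16 → q; chars bq.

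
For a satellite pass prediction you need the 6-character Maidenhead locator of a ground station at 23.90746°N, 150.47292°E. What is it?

Shift to the Maidenhead origin (180°W, 90°S): lon 330.4729, lat 113.9075.
Field: lon ⌊330.4729/20⌋ = 16 → Q; lat ⌊113.9075/10⌋ = 11 → L.
Square: lon ⌊10.4729/2⌋ = 5; lat ⌊3.9075/1⌋ = 3.
Subsquare: lon ⌊0.4729/0.0833333⌋ = 5 → f; lat ⌊0.9075/0.0416667⌋ = 21 → v.

QL53fv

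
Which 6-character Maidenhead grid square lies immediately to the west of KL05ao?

Longitude subsquare a = 0; −1 → -1, wraps to 23 = x, carry into square.
Longitude square 0; −1 → -1, wraps to 9, carry into field.
Longitude field K = 10; −1 → 9 = J.
The latitude characters are unchanged.

JL95xo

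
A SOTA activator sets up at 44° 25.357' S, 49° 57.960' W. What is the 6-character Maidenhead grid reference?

GE55an

Add 180° to longitude and 90° to latitude: 130.0340, 45.5774.
Field (20°×10°, letters A–R): 130.0340/20 → 6 → G, 45.5774/10 → 4 → E; chars GE.
Square (2°×1°, digits 0–9): 10.0340/2 → 5, 5.5774/1 → 5; chars 55.
Subsquare (5′×2.5′, letters a–x): 0.0340/0.0833333 → 0 → a, 0.5774/0.0416667 → 13 → n; chars an.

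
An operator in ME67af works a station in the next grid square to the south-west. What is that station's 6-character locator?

ME57xe

Longitude subsquare a = 0; −1 → -1, wraps to 23 = x, carry into square.
Longitude square 6; −1 → 5.
Latitude subsquare f = 5; −1 → 4 = e.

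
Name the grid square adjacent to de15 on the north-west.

DE06

Longitude square 1; −1 → 0.
Latitude square 5; +1 → 6.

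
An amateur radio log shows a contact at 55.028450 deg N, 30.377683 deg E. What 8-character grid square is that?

Add 180° to longitude and 90° to latitude: 210.37768, 145.02845.
Field (20°×10°, letters A–R): 210.37768/20 → 10 → K, 145.02845/10 → 14 → O; chars KO.
Square (2°×1°, digits 0–9): 10.37768/2 → 5, 5.02845/1 → 5; chars 55.
Subsquare (5′×2.5′, letters a–x): 0.37768/0.0833333 → 4 → e, 0.02845/0.0416667 → 0 → a; chars ea.
Extended square (30″×15″, digits 0–9): 0.04435/0.00833333 → 5, 0.02845/0.00416667 → 6; chars 56.

KO55ea56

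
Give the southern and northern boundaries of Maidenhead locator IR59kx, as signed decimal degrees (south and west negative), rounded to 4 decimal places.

Field I=8, R=17: +8·20° lon, +17·10° lat → SW at lon -20°, lat 80°.
Square 5, 9: +5·2° lon, +9·1° lat → SW at lon -10°, lat 89°.
Subsquare k=10, x=23: +10·0.0833333° lon, +23·0.0416667° lat → SW at lon -9.16667°, lat 89.9583°.
Cell spans 0.0833333° lon × 0.0416667° lat.
south 89.9583, north 90.0000.

89.9583, 90.0000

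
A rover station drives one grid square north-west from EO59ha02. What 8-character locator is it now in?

EO59ga93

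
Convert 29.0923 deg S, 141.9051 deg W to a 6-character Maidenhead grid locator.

Offset from 180°W / 90°S: lon 38.0949°, lat 60.9077°.
Field: lon ⌊38.0949/20⌋ = 1 → B; lat ⌊60.9077/10⌋ = 6 → G.
Square: lon ⌊18.0949/2⌋ = 9; lat ⌊0.9077/1⌋ = 0.
Subsquare: lon ⌊0.0949/0.0833333⌋ = 1 → b; lat ⌊0.9077/0.0416667⌋ = 21 → v.

BG90bv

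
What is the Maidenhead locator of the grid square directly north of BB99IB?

BB99ic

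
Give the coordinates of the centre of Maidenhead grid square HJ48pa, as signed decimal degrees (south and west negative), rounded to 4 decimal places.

8.0208, -30.7083

Field H=7, J=9: +7·20° lon, +9·10° lat → SW at lon -40°, lat 0°.
Square 4, 8: +4·2° lon, +8·1° lat → SW at lon -32°, lat 8°.
Subsquare p=15, a=0: +15·0.0833333° lon, +0·0.0416667° lat → SW at lon -30.75°, lat 8°.
Cell spans 0.0833333° lon × 0.0416667° lat. Centre is SW corner plus half of each.
latitude 8.0208, longitude -30.7083.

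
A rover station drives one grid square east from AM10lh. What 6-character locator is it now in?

AM10mh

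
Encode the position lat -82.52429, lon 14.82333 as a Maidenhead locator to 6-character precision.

JA77jl

Add 180° to longitude and 90° to latitude: 194.8233, 7.4757.
Field: lon ⌊194.8233/20⌋ = 9 → J; lat ⌊7.4757/10⌋ = 0 → A.
Square: lon ⌊14.8233/2⌋ = 7; lat ⌊7.4757/1⌋ = 7.
Subsquare: lon ⌊0.8233/0.0833333⌋ = 9 → j; lat ⌊0.4757/0.0416667⌋ = 11 → l.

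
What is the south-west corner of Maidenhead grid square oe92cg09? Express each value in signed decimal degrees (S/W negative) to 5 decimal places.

-47.71250, 118.16667

Field O=14, E=4: +14·20° lon, +4·10° lat → SW at lon 100°, lat -50°.
Square 9, 2: +9·2° lon, +2·1° lat → SW at lon 118°, lat -48°.
Subsquare c=2, g=6: +2·0.0833333° lon, +6·0.0416667° lat → SW at lon 118.167°, lat -47.75°.
Extended square 0, 9: +0·0.00833333° lon, +9·0.00416667° lat → SW at lon 118.167°, lat -47.7125°.
latitude -47.71250, longitude 118.16667.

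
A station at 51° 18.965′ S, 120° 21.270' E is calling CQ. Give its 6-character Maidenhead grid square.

Offset from 180°W / 90°S: lon 300.3545°, lat 38.6839°.
Field: lon ⌊300.3545/20⌋ = 15 → P; lat ⌊38.6839/10⌋ = 3 → D.
Square: lon ⌊0.3545/2⌋ = 0; lat ⌊8.6839/1⌋ = 8.
Subsquare: lon ⌊0.3545/0.0833333⌋ = 4 → e; lat ⌊0.6839/0.0416667⌋ = 16 → q.

PD08eq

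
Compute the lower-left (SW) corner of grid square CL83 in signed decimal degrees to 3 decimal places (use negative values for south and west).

23.000, -124.000

Field C=2, L=11: +2·20° lon, +11·10° lat → SW at lon -140°, lat 20°.
Square 8, 3: +8·2° lon, +3·1° lat → SW at lon -124°, lat 23°.
latitude 23.000, longitude -124.000.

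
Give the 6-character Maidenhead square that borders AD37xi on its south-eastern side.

AD47ah

Longitude subsquare x = 23; +1 → 24, wraps to 0 = a, carry into square.
Longitude square 3; +1 → 4.
Latitude subsquare i = 8; −1 → 7 = h.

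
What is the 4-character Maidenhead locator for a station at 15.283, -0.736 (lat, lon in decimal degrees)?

IK95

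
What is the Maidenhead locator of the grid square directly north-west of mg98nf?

MG98mg

Longitude subsquare n = 13; −1 → 12 = m.
Latitude subsquare f = 5; +1 → 6 = g.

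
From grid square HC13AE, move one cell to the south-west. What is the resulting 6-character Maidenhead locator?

HC03xd

Longitude subsquare a = 0; −1 → -1, wraps to 23 = x, carry into square.
Longitude square 1; −1 → 0.
Latitude subsquare e = 4; −1 → 3 = d.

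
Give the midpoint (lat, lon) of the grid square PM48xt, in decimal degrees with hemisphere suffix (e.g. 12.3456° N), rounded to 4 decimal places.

Field P=15, M=12: +15·20° lon, +12·10° lat → SW at lon 120°, lat 30°.
Square 4, 8: +4·2° lon, +8·1° lat → SW at lon 128°, lat 38°.
Subsquare x=23, t=19: +23·0.0833333° lon, +19·0.0416667° lat → SW at lon 129.917°, lat 38.7917°.
Cell spans 0.0833333° lon × 0.0416667° lat. Centre is SW corner plus half of each.
latitude 38.8125° N, longitude 129.9583° E.

38.8125° N, 129.9583° E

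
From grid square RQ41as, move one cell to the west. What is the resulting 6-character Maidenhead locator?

RQ31xs

Longitude subsquare a = 0; −1 → -1, wraps to 23 = x, carry into square.
Longitude square 4; −1 → 3.
The latitude characters are unchanged.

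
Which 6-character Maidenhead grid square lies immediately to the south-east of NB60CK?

NB60dj

Longitude subsquare c = 2; +1 → 3 = d.
Latitude subsquare k = 10; −1 → 9 = j.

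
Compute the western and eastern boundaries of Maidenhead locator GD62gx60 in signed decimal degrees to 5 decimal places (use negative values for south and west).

-47.45000, -47.44167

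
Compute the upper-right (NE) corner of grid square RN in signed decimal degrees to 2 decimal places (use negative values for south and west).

Field R=17, N=13: +17·20° lon, +13·10° lat → SW at lon 160°, lat 40°.
Cell spans 20° lon × 10° lat. NE corner is SW corner plus one full cell.
latitude 50.00, longitude 180.00.

50.00, 180.00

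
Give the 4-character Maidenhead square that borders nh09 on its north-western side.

MI90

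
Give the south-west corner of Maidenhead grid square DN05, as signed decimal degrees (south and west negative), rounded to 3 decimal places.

Field D=3, N=13: +3·20° lon, +13·10° lat → SW at lon -120°, lat 40°.
Square 0, 5: +0·2° lon, +5·1° lat → SW at lon -120°, lat 45°.
latitude 45.000, longitude -120.000.

45.000, -120.000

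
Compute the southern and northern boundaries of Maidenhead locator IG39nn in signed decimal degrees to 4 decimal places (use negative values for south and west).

-20.4583, -20.4167

Field I=8, G=6: +8·20° lon, +6·10° lat → SW at lon -20°, lat -30°.
Square 3, 9: +3·2° lon, +9·1° lat → SW at lon -14°, lat -21°.
Subsquare n=13, n=13: +13·0.0833333° lon, +13·0.0416667° lat → SW at lon -12.9167°, lat -20.4583°.
Cell spans 0.0833333° lon × 0.0416667° lat.
south -20.4583, north -20.4167.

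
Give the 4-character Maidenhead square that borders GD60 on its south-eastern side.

Longitude square 6; +1 → 7.
Latitude square 0; −1 → -1, wraps to 9, carry into field.
Latitude field D = 3; −1 → 2 = C.

GC79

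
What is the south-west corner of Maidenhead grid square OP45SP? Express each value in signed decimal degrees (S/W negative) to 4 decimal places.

65.6250, 109.5000

Field O=14, P=15: +14·20° lon, +15·10° lat → SW at lon 100°, lat 60°.
Square 4, 5: +4·2° lon, +5·1° lat → SW at lon 108°, lat 65°.
Subsquare s=18, p=15: +18·0.0833333° lon, +15·0.0416667° lat → SW at lon 109.5°, lat 65.625°.
latitude 65.6250, longitude 109.5000.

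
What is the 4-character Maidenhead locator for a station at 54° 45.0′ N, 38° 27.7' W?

Shift to the Maidenhead origin (180°W, 90°S): lon 141.54, lat 144.75.
Field: 141.54/20 → 7 → H, 144.75/10 → 14 → O; chars HO.
Square: 1.54/2 → 0, 4.75/1 → 4; chars 04.

HO04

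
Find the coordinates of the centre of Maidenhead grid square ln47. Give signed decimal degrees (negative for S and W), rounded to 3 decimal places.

47.500, 49.000

Field L=11, N=13: +11·20° lon, +13·10° lat → SW at lon 40°, lat 40°.
Square 4, 7: +4·2° lon, +7·1° lat → SW at lon 48°, lat 47°.
Cell spans 2° lon × 1° lat. Centre is SW corner plus half of each.
latitude 47.500, longitude 49.000.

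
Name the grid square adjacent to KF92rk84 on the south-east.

Longitude extended square 8; +1 → 9.
Latitude extended square 4; −1 → 3.

KF92rk93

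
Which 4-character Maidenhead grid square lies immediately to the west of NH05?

MH95

Longitude square 0; −1 → -1, wraps to 9, carry into field.
Longitude field N = 13; −1 → 12 = M.
The latitude characters are unchanged.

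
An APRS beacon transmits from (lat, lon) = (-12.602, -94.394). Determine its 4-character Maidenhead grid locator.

Offset from 180°W / 90°S: lon 85.61°, lat 77.40°.
Field (20°×10°, letters A–R): lon ⌊85.61/20⌋ = 4 → E; lat ⌊77.40/10⌋ = 7 → H.
Square (2°×1°, digits 0–9): lon ⌊5.61/2⌋ = 2; lat ⌊7.40/1⌋ = 7.

EH27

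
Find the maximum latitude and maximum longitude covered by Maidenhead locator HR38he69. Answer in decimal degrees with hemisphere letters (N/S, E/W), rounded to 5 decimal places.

Field H=7, R=17: +7·20° lon, +17·10° lat → SW at lon -40°, lat 80°.
Square 3, 8: +3·2° lon, +8·1° lat → SW at lon -34°, lat 88°.
Subsquare h=7, e=4: +7·0.0833333° lon, +4·0.0416667° lat → SW at lon -33.4167°, lat 88.1667°.
Extended square 6, 9: +6·0.00833333° lon, +9·0.00416667° lat → SW at lon -33.3667°, lat 88.2042°.
Cell spans 0.00833333° lon × 0.00416667° lat. NE corner is SW corner plus one full cell.
latitude 88.20833° N, longitude 33.35833° W.

88.20833° N, 33.35833° W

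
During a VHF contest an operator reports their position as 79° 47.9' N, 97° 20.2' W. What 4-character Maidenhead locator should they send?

Offset from 180°W / 90°S: lon 82.66°, lat 169.80°.
Field: 82.66/20 → 4 → E, 169.80/10 → 16 → Q; chars EQ.
Square: 2.66/2 → 1, 9.80/1 → 9; chars 19.

EQ19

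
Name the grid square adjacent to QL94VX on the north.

QL95va

Latitude subsquare x = 23; +1 → 24, wraps to 0 = a, carry into square.
Latitude square 4; +1 → 5.
The longitude characters are unchanged.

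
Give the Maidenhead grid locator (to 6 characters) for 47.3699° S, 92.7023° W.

Add 180° to longitude and 90° to latitude: 87.2977, 42.6301.
Field (20°×10°, letters A–R): lon ⌊87.2977/20⌋ = 4 → E; lat ⌊42.6301/10⌋ = 4 → E.
Square (2°×1°, digits 0–9): lon ⌊7.2977/2⌋ = 3; lat ⌊2.6301/1⌋ = 2.
Subsquare (5′×2.5′, letters a–x): lon ⌊1.2977/0.0833333⌋ = 15 → p; lat ⌊0.6301/0.0416667⌋ = 15 → p.

EE32pp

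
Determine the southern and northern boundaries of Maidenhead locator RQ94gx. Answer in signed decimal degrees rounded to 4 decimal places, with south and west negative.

74.9583, 75.0000

Field R=17, Q=16: +17·20° lon, +16·10° lat → SW at lon 160°, lat 70°.
Square 9, 4: +9·2° lon, +4·1° lat → SW at lon 178°, lat 74°.
Subsquare g=6, x=23: +6·0.0833333° lon, +23·0.0416667° lat → SW at lon 178.5°, lat 74.9583°.
Cell spans 0.0833333° lon × 0.0416667° lat.
south 74.9583, north 75.0000.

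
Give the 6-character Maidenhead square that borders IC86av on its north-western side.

IC76xw

Longitude subsquare a = 0; −1 → -1, wraps to 23 = x, carry into square.
Longitude square 8; −1 → 7.
Latitude subsquare v = 21; +1 → 22 = w.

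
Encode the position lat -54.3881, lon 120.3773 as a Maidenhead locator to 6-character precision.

Shift to the Maidenhead origin (180°W, 90°S): lon 300.3773, lat 35.6119.
Field: lon ⌊300.3773/20⌋ = 15 → P; lat ⌊35.6119/10⌋ = 3 → D.
Square: lon ⌊0.3773/2⌋ = 0; lat ⌊5.6119/1⌋ = 5.
Subsquare: lon ⌊0.3773/0.0833333⌋ = 4 → e; lat ⌊0.6119/0.0416667⌋ = 14 → o.

PD05eo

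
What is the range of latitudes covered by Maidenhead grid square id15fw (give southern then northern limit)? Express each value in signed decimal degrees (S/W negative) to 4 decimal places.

-54.0833, -54.0417

Field I=8, D=3: +8·20° lon, +3·10° lat → SW at lon -20°, lat -60°.
Square 1, 5: +1·2° lon, +5·1° lat → SW at lon -18°, lat -55°.
Subsquare f=5, w=22: +5·0.0833333° lon, +22·0.0416667° lat → SW at lon -17.5833°, lat -54.0833°.
Cell spans 0.0833333° lon × 0.0416667° lat.
south -54.0833, north -54.0417.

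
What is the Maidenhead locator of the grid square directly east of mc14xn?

MC24an

Longitude subsquare x = 23; +1 → 24, wraps to 0 = a, carry into square.
Longitude square 1; +1 → 2.
The latitude characters are unchanged.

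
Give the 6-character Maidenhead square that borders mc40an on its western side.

Longitude subsquare a = 0; −1 → -1, wraps to 23 = x, carry into square.
Longitude square 4; −1 → 3.
The latitude characters are unchanged.

MC30xn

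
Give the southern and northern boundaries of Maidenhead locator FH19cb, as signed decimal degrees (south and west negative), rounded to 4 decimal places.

Field F=5, H=7: +5·20° lon, +7·10° lat → SW at lon -80°, lat -20°.
Square 1, 9: +1·2° lon, +9·1° lat → SW at lon -78°, lat -11°.
Subsquare c=2, b=1: +2·0.0833333° lon, +1·0.0416667° lat → SW at lon -77.8333°, lat -10.9583°.
Cell spans 0.0833333° lon × 0.0416667° lat.
south -10.9583, north -10.9167.

-10.9583, -10.9167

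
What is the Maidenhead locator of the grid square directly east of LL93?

ML03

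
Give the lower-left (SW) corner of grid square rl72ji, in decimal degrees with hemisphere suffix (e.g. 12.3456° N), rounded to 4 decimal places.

Field R=17, L=11: +17·20° lon, +11·10° lat → SW at lon 160°, lat 20°.
Square 7, 2: +7·2° lon, +2·1° lat → SW at lon 174°, lat 22°.
Subsquare j=9, i=8: +9·0.0833333° lon, +8·0.0416667° lat → SW at lon 174.75°, lat 22.3333°.
latitude 22.3333° N, longitude 174.7500° E.

22.3333° N, 174.7500° E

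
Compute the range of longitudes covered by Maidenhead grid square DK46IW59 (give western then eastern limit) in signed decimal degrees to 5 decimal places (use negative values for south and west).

Field D=3, K=10: +3·20° lon, +10·10° lat → SW at lon -120°, lat 10°.
Square 4, 6: +4·2° lon, +6·1° lat → SW at lon -112°, lat 16°.
Subsquare i=8, w=22: +8·0.0833333° lon, +22·0.0416667° lat → SW at lon -111.333°, lat 16.9167°.
Extended square 5, 9: +5·0.00833333° lon, +9·0.00416667° lat → SW at lon -111.292°, lat 16.9542°.
Cell spans 0.00833333° lon × 0.00416667° lat.
west -111.29167, east -111.28333.

-111.29167, -111.28333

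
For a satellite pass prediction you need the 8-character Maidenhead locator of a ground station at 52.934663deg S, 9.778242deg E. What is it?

Shift to the Maidenhead origin (180°W, 90°S): lon 189.77824, lat 37.06534.
Field (20°×10°, letters A–R): 189.77824/20 → 9 → J, 37.06534/10 → 3 → D; chars JD.
Square (2°×1°, digits 0–9): 9.77824/2 → 4, 7.06534/1 → 7; chars 47.
Subsquare (5′×2.5′, letters a–x): 1.77824/0.0833333 → 21 → v, 0.06534/0.0416667 → 1 → b; chars vb.
Extended square (30″×15″, digits 0–9): 0.02824/0.00833333 → 3, 0.02367/0.00416667 → 5; chars 35.

JD47vb35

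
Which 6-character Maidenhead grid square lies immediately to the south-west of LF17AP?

LF07xo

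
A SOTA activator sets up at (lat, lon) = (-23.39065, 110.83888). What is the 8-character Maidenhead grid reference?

OG56ko06

Add 180° to longitude and 90° to latitude: 290.83888, 66.60935.
Field (20°×10°, letters A–R): lon ⌊290.83888/20⌋ = 14 → O; lat ⌊66.60935/10⌋ = 6 → G.
Square (2°×1°, digits 0–9): lon ⌊10.83888/2⌋ = 5; lat ⌊6.60935/1⌋ = 6.
Subsquare (5′×2.5′, letters a–x): lon ⌊0.83888/0.0833333⌋ = 10 → k; lat ⌊0.60935/0.0416667⌋ = 14 → o.
Extended square (30″×15″, digits 0–9): lon ⌊0.00555/0.00833333⌋ = 0; lat ⌊0.02602/0.00416667⌋ = 6.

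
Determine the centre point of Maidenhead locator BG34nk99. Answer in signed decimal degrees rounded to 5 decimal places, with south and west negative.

-25.54375, -152.83750

Field B=1, G=6: +1·20° lon, +6·10° lat → SW at lon -160°, lat -30°.
Square 3, 4: +3·2° lon, +4·1° lat → SW at lon -154°, lat -26°.
Subsquare n=13, k=10: +13·0.0833333° lon, +10·0.0416667° lat → SW at lon -152.917°, lat -25.5833°.
Extended square 9, 9: +9·0.00833333° lon, +9·0.00416667° lat → SW at lon -152.842°, lat -25.5458°.
Cell spans 0.00833333° lon × 0.00416667° lat. Centre is SW corner plus half of each.
latitude -25.54375, longitude -152.83750.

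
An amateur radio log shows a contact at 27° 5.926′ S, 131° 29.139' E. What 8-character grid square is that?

PG52rv86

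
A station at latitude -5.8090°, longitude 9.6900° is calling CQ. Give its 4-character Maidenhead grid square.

JI44

Offset from 180°W / 90°S: lon 189.69°, lat 84.19°.
Field: 189.69/20 → 9 → J, 84.19/10 → 8 → I; chars JI.
Square: 9.69/2 → 4, 4.19/1 → 4; chars 44.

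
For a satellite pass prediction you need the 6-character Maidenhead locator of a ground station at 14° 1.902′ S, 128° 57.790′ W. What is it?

Shift to the Maidenhead origin (180°W, 90°S): lon 51.0368, lat 75.9683.
Field: 51.0368/20 → 2 → C, 75.9683/10 → 7 → H; chars CH.
Square: 11.0368/2 → 5, 5.9683/1 → 5; chars 55.
Subsquare: 1.0368/0.0833333 → 12 → m, 0.9683/0.0416667 → 23 → x; chars mx.

CH55mx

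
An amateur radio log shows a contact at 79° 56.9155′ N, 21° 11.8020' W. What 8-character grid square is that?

HQ99jw67

Shift to the Maidenhead origin (180°W, 90°S): lon 158.80330, lat 169.94859.
Field: lon ⌊158.80330/20⌋ = 7 → H; lat ⌊169.94859/10⌋ = 16 → Q.
Square: lon ⌊18.80330/2⌋ = 9; lat ⌊9.94859/1⌋ = 9.
Subsquare: lon ⌊0.80330/0.0833333⌋ = 9 → j; lat ⌊0.94859/0.0416667⌋ = 22 → w.
Extended square: lon ⌊0.05330/0.00833333⌋ = 6; lat ⌊0.03193/0.00416667⌋ = 7.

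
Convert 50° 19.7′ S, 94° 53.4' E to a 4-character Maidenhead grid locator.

Offset from 180°W / 90°S: lon 274.89°, lat 39.67°.
Field: lon ⌊274.89/20⌋ = 13 → N; lat ⌊39.67/10⌋ = 3 → D.
Square: lon ⌊14.89/2⌋ = 7; lat ⌊9.67/1⌋ = 9.

ND79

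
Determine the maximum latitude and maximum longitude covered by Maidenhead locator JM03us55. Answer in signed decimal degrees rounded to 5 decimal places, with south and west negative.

33.77500, 1.71667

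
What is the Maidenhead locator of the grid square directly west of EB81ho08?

EB81go98

Longitude extended square 0; −1 → -1, wraps to 9, carry into subsquare.
Longitude subsquare h = 7; −1 → 6 = g.
The latitude characters are unchanged.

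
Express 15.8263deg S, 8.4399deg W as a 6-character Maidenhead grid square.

Shift to the Maidenhead origin (180°W, 90°S): lon 171.5601, lat 74.1737.
Field: 171.5601/20 → 8 → I, 74.1737/10 → 7 → H; chars IH.
Square: 11.5601/2 → 5, 4.1737/1 → 4; chars 54.
Subsquare: 1.5601/0.0833333 → 18 → s, 0.1737/0.0416667 → 4 → e; chars se.

IH54se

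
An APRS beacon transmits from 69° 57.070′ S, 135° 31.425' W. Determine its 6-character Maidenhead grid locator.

Shift to the Maidenhead origin (180°W, 90°S): lon 44.4762, lat 20.0488.
Field: lon ⌊44.4762/20⌋ = 2 → C; lat ⌊20.0488/10⌋ = 2 → C.
Square: lon ⌊4.4762/2⌋ = 2; lat ⌊0.0488/1⌋ = 0.
Subsquare: lon ⌊0.4762/0.0833333⌋ = 5 → f; lat ⌊0.0488/0.0416667⌋ = 1 → b.

CC20fb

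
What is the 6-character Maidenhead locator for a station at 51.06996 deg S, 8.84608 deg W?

ID58nw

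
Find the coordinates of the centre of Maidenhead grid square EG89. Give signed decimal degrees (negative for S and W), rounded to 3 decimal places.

-20.500, -83.000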